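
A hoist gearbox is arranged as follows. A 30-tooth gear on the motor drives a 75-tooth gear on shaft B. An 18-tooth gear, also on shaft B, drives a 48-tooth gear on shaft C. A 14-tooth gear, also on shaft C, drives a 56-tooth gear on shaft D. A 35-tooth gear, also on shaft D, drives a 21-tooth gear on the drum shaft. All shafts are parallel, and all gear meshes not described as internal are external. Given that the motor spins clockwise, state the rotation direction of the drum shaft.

the motor → shaft B: external mesh, 1 reversal → CCW.
shaft B → shaft C: external mesh, 1 reversal → CW.
shaft C → shaft D: external mesh, 1 reversal → CCW.
shaft D → the drum shaft: external mesh, 1 reversal → CW.
4 reversals in total — an even number — so the drum shaft turns the same way as the motor.

clockwise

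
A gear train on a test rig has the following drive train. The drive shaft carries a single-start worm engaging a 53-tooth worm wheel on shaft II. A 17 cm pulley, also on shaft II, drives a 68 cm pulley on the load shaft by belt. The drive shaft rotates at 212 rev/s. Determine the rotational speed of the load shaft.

Worm: ratio = 53/1 = 53, so shaft II turns at 212 / 53 = 4 rev/s.
Belt: ratio = 68/17 = 4, so the load shaft turns at 4 / 4 = 1 rev/s.

1 rev/s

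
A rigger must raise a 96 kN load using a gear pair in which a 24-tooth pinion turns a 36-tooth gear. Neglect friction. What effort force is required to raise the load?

Gear pair MA = 36/24 = 1.5.
Effort = load / MA = 96 / 1.5 = 64 kN.

64 kN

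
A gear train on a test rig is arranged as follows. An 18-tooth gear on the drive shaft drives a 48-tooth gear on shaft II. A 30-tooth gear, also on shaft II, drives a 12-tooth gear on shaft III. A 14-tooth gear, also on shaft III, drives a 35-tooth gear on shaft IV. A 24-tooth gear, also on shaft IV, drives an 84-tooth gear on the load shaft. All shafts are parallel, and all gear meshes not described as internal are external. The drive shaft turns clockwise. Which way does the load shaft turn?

clockwise

the drive shaft → shaft II: external mesh, 1 reversal → CCW.
shaft II → shaft III: external mesh, 1 reversal → CW.
shaft III → shaft IV: external mesh, 1 reversal → CCW.
shaft IV → the load shaft: external mesh, 1 reversal → CW.
4 reversals in total — an even number — so the load shaft turns the same way as the drive shaft.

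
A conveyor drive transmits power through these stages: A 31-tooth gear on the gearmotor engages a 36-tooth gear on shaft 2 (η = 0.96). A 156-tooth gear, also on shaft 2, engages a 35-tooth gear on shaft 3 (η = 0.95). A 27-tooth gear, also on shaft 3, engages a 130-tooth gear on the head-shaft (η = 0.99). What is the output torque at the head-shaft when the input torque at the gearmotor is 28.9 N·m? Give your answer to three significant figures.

Gear mesh: ratio = 36/31 = 1.1613; torque at shaft 2 = 28.9 × 1.1613 × 0.96 = 32.219 N·m.
Gear mesh: ratio = 35/156 = 0.22436; torque at shaft 3 = 32.219 × 0.22436 × 0.95 = 6.8672 N·m.
Gear mesh: ratio = 130/27 = 4.8148; torque at the head-shaft = 6.8672 × 4.8148 × 0.99 = 32.733 N·m.

32.7 N·m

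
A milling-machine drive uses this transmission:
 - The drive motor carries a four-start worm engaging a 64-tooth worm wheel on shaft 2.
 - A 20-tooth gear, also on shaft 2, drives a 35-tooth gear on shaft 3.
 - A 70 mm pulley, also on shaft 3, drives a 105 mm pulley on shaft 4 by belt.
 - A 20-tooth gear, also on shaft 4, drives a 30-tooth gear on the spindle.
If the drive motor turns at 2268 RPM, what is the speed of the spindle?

36 RPM

Worm: ratio = 64/4 = 16, so shaft 2 turns at 2268 / 16 = 141.75 RPM.
Gear mesh: ratio = 35/20 = 1.75, so shaft 3 turns at 141.75 / 1.75 = 81 RPM.
Belt: ratio = 105/70 = 1.5, so shaft 4 turns at 81 / 1.5 = 54 RPM.
Gear mesh: ratio = 30/20 = 1.5, so the spindle turns at 54 / 1.5 = 36 RPM.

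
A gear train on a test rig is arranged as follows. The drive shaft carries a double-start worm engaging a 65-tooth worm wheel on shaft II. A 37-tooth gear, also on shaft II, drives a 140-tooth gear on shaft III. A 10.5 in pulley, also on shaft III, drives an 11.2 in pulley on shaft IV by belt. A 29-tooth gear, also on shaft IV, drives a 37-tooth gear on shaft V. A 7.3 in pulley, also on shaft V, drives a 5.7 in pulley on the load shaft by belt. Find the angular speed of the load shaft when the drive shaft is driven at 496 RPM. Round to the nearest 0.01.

3.80 RPM

the drive shaft → shaft II (worm, 65/2): 496 ÷ 32.5 = 15.262 RPM
shaft II → shaft III (gear mesh, 140/37): 15.262 ÷ 3.7838 = 4.0334 RPM
shaft III → shaft IV (belt, 11.2/10.5): 4.0334 ÷ 1.0667 = 3.7813 RPM
shaft IV → shaft V (gear mesh, 37/29): 3.7813 ÷ 1.2759 = 2.9637 RPM
shaft V → the load shaft (belt, 5.7/7.3): 2.9637 ÷ 0.78082 = 3.7957 RPM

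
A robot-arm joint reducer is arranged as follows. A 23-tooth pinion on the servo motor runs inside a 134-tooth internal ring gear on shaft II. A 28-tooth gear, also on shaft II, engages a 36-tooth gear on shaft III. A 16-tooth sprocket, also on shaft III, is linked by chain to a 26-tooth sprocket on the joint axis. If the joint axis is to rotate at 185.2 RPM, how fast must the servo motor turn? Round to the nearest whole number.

2254 RPM

Overall ratio R = 5.8261 × 1.2857 × 1.625 = 12.172.
Required input speed = output speed × R = 185.2 × 12.172 = 2254.3 RPM.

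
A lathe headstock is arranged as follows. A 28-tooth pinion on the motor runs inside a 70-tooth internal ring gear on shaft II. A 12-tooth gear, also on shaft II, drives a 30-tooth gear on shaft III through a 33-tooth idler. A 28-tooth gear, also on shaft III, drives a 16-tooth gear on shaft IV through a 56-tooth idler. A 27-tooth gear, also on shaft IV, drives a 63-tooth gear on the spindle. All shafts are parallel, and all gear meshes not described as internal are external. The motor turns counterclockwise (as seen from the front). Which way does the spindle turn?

the motor → shaft II: internal mesh, same direction → CCW.
shaft II → shaft III: driver → idler → driven is 2 external meshes, 2 reversals → CCW.
shaft III → shaft IV: driver → idler → driven is 2 external meshes, 2 reversals → CCW.
shaft IV → the spindle: external mesh, 1 reversal → CW.
5 reversals in total — an odd number — so the spindle turns opposite to the motor.

clockwise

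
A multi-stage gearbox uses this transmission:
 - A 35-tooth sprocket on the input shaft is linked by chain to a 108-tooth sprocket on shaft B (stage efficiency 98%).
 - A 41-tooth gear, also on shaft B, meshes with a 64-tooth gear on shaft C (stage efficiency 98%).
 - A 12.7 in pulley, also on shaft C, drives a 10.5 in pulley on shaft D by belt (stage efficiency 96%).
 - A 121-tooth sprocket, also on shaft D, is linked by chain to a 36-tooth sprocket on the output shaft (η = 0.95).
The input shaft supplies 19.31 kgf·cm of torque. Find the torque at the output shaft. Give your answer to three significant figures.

chain 108/35 = 3.0857 → τ = 19.31·3.0857·0.98 = 58.393 kgf·cm
gear mesh 64/41 = 1.561 → τ = 58.393·1.561·0.98 = 89.328 kgf·cm
belt 10.5/12.7 = 0.82677 → τ = 89.328·0.82677·0.96 = 70.899 kgf·cm
chain 36/121 = 0.29752 → τ = 70.899·0.29752·0.95 = 20.039 kgf·cm

20.0 kgf·cm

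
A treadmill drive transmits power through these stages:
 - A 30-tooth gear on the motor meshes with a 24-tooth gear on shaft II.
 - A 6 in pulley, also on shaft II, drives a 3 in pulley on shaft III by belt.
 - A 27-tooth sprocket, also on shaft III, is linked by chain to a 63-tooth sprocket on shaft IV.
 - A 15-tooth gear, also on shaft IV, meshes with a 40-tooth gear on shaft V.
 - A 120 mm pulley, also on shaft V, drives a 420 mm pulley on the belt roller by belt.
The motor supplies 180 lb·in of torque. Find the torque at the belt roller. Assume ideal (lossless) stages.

1568 lb·in

gear mesh 24/30 = 0.8 → τ = 180·0.8 = 144 lb·in
belt 3/6 = 0.5 → τ = 144·0.5 = 72 lb·in
chain 63/27 = 2.3333 → τ = 72·2.3333 = 168 lb·in
gear mesh 40/15 = 2.6667 → τ = 168·2.6667 = 448 lb·in
belt 420/120 = 3.5 → τ = 448·3.5 = 1568 lb·in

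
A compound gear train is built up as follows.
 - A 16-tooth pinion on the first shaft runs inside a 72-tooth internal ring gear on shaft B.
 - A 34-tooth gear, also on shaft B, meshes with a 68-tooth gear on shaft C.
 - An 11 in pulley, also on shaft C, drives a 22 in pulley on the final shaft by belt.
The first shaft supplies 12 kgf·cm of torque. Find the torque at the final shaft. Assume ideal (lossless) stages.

After the internal gear (72/16): 12 × 4.5 = 54 kgf·cm
After the gear mesh (68/34): 54 × 2 = 108 kgf·cm
After the belt (22/11): 108 × 2 = 216 kgf·cm

216 kgf·cm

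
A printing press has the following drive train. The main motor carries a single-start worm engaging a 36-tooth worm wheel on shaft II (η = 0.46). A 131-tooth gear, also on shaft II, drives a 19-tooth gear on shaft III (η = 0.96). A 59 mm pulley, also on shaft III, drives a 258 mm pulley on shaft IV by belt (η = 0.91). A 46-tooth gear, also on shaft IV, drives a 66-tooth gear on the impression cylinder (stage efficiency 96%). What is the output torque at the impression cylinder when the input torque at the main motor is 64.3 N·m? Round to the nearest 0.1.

812.6 N·m

After the worm (36/1): 64.3 × 36 × 0.46 = 1064.8 N·m
After the gear mesh (19/131): 1064.8 × 0.14504 × 0.96 = 148.26 N·m
After the belt (258/59): 148.26 × 4.3729 × 0.91 = 589.98 N·m
After the gear mesh (66/46): 589.98 × 1.4348 × 0.96 = 812.63 N·m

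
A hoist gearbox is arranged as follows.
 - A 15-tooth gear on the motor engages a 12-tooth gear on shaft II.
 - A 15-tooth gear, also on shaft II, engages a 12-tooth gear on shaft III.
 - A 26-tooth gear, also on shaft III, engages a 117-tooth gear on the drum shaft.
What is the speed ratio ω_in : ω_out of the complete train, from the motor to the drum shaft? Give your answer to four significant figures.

Each stage contributes driven/driver: gear mesh 12/15 = 0.8, gear mesh 12/15 = 0.8, gear mesh 117/26 = 4.5.
Overall: 0.8 × 0.8 × 4.5 = 2.88.

2.880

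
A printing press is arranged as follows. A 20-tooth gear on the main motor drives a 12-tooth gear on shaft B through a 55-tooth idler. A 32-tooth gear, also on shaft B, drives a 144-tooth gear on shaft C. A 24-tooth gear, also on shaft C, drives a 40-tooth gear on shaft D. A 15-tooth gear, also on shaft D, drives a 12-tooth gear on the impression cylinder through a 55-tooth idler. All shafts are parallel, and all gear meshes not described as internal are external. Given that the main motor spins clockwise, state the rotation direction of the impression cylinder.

the main motor → shaft B: driver → idler → driven is 2 external meshes, 2 reversals → CW.
shaft B → shaft C: external mesh, 1 reversal → CCW.
shaft C → shaft D: external mesh, 1 reversal → CW.
shaft D → the impression cylinder: driver → idler → driven is 2 external meshes, 2 reversals → CW.
6 reversals in total — an even number — so the impression cylinder turns the same way as the main motor.

clockwise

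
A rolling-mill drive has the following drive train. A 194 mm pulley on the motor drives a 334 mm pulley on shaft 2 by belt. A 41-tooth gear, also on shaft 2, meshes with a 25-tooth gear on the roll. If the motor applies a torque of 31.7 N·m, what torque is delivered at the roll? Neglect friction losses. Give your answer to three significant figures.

Belt: ratio = 334/194 = 1.7216; torque at shaft 2 = 31.7 × 1.7216 = 54.576 N·m.
Gear mesh: ratio = 25/41 = 0.60976; torque at the roll = 54.576 × 0.60976 = 33.278 N·m.

33.3 N·m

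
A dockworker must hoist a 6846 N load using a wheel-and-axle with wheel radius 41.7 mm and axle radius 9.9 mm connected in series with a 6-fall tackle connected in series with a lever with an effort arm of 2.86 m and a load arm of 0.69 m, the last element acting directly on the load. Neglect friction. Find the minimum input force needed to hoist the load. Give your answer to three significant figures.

Wheel-and-axle MA = R/r = 41.7/9.9 = 4.2121.
Block-and-tackle MA = number of supporting rope parts = 6.
Lever MA = effort arm / load arm = 2.86/0.69 = 4.1449.
Combined ideal MA = 4.2121 × 6 × 4.1449 = 104.75.
Effort = load / MA = 6846 / 104.75 = 65.353 N.

65.4 N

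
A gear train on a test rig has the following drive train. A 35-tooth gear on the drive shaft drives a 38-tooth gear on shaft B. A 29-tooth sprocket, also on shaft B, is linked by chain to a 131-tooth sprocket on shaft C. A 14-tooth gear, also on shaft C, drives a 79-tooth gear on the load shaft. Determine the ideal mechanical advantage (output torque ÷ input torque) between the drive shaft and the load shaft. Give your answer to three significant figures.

Each stage contributes driven/driver: gear mesh 38/35 = 1.0857, chain 131/29 = 4.5172, gear mesh 79/14 = 5.6429.
Overall: 1.0857 × 4.5172 × 5.6429 = 27.675.

27.7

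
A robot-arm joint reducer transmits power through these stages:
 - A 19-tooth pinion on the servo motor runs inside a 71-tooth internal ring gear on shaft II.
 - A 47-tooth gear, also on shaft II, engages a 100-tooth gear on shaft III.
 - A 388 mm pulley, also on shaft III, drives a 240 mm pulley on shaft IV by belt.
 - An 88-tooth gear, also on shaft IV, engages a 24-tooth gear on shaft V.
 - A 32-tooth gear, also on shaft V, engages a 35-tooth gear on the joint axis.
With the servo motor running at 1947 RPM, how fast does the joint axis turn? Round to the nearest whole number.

Internal gear: ratio = 71/19 = 3.7368, so shaft II turns at 1947 / 3.7368 = 521.03 RPM.
Gear mesh: ratio = 100/47 = 2.1277, so shaft III turns at 521.03 / 2.1277 = 244.88 RPM.
Belt: ratio = 240/388 = 0.61856, so shaft IV turns at 244.88 / 0.61856 = 395.89 RPM.
Gear mesh: ratio = 24/88 = 0.27273, so shaft V turns at 395.89 / 0.27273 = 1451.6 RPM.
Gear mesh: ratio = 35/32 = 1.0938, so the joint axis turns at 1451.6 / 1.0938 = 1327.2 RPM.

1327 RPM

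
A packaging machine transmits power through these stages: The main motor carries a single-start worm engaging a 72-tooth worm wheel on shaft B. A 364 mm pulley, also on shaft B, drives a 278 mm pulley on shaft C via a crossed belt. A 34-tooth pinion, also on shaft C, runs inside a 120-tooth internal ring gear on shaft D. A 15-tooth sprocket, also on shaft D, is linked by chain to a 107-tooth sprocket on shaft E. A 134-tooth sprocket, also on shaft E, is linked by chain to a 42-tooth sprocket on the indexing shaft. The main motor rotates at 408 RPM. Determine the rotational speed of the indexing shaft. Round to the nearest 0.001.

0.940 RPM

the main motor → shaft B (worm, 72/1): 408 ÷ 72 = 5.6667 RPM
shaft B → shaft C (belt, 278/364): 5.6667 ÷ 0.76374 = 7.4197 RPM
shaft C → shaft D (internal gear, 120/34): 7.4197 ÷ 3.5294 = 2.1022 RPM
shaft D → shaft E (chain, 107/15): 2.1022 ÷ 7.1333 = 0.29471 RPM
shaft E → the indexing shaft (chain, 42/134): 0.29471 ÷ 0.31343 = 0.94025 RPM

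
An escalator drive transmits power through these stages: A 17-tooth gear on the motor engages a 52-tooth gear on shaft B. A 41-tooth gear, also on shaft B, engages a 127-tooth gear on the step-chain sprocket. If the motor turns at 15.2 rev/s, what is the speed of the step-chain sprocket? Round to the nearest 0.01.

1.60 rev/s

gear mesh 52/17 = 3.0588 → 15.2/3.0588 = 4.9692 rev/s
gear mesh 127/41 = 3.0976 → 4.9692/3.0976 = 1.6042 rev/s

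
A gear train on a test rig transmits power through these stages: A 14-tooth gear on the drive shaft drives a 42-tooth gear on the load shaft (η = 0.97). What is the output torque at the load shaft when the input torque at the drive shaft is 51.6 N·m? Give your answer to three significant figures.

150 N·m

gear mesh 42/14 = 3 → τ = 51.6·3·0.97 = 150.16 N·m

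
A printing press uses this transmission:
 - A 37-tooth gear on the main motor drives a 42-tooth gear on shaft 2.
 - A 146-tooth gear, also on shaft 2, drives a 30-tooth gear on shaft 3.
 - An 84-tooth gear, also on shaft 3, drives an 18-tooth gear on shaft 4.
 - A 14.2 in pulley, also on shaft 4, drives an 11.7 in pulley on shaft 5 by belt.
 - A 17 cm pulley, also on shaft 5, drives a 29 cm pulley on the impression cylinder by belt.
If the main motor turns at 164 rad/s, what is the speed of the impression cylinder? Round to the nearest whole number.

2334 rad/s

Gear mesh: ratio = 42/37 = 1.1351, so shaft 2 turns at 164 / 1.1351 = 144.48 rad/s.
Gear mesh: ratio = 30/146 = 0.20548, so shaft 3 turns at 144.48 / 0.20548 = 703.12 rad/s.
Gear mesh: ratio = 18/84 = 0.21429, so shaft 4 turns at 703.12 / 0.21429 = 3281.2 rad/s.
Belt: ratio = 11.7/14.2 = 0.82394, so shaft 5 turns at 3281.2 / 0.82394 = 3982.3 rad/s.
Belt: ratio = 29/17 = 1.7059, so the impression cylinder turns at 3982.3 / 1.7059 = 2334.5 rad/s.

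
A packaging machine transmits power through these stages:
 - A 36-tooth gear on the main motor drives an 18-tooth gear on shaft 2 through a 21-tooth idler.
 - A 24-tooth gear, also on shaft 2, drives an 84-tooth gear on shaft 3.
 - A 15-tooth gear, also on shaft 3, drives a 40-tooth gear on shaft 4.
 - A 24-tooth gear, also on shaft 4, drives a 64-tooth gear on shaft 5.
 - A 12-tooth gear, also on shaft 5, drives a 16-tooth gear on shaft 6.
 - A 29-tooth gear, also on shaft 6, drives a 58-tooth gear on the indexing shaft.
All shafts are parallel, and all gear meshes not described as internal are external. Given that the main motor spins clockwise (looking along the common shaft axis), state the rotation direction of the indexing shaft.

counterclockwise

the main motor → shaft 2: driver → idler → driven is 2 external meshes, 2 reversals → CW.
shaft 2 → shaft 3: external mesh, 1 reversal → CCW.
shaft 3 → shaft 4: external mesh, 1 reversal → CW.
shaft 4 → shaft 5: external mesh, 1 reversal → CCW.
shaft 5 → shaft 6: external mesh, 1 reversal → CW.
shaft 6 → the indexing shaft: external mesh, 1 reversal → CCW.
7 reversals in total — an odd number — so the indexing shaft turns opposite to the main motor.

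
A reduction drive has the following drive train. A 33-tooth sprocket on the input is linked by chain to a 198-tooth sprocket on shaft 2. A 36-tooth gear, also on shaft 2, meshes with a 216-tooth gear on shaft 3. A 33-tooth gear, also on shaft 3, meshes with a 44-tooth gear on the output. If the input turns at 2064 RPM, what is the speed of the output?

the input → shaft 2 (chain, 198/33): 2064 ÷ 6 = 344 RPM
shaft 2 → shaft 3 (gear mesh, 216/36): 344 ÷ 6 = 57.333 RPM
shaft 3 → the output (gear mesh, 44/33): 57.333 ÷ 1.3333 = 43 RPM

43 RPM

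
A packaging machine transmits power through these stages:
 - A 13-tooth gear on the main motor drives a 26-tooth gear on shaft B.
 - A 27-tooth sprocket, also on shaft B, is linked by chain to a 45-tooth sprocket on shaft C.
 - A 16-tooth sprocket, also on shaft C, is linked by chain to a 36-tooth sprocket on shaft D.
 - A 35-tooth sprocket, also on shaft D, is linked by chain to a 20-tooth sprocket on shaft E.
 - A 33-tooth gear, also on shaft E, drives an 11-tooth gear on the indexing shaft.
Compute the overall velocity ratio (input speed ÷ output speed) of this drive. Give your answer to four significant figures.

1.429

Each stage contributes driven/driver: gear mesh 26/13 = 2, chain 45/27 = 1.6667, chain 36/16 = 2.25, chain 20/35 = 0.57143, gear mesh 11/33 = 0.33333.
Overall: 2 × 1.6667 × 2.25 × 0.57143 × 0.33333 = 1.4286.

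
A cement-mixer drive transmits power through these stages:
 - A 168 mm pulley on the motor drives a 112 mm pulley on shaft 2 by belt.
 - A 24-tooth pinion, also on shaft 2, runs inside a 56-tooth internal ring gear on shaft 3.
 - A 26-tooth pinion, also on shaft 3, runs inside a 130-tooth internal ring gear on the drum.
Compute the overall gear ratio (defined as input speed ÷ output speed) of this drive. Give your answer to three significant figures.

Each stage contributes driven/driver: belt 112/168 = 0.66667, internal gear 56/24 = 2.3333, internal gear 130/26 = 5.
Overall: 0.66667 × 2.3333 × 5 = 7.7778.

7.78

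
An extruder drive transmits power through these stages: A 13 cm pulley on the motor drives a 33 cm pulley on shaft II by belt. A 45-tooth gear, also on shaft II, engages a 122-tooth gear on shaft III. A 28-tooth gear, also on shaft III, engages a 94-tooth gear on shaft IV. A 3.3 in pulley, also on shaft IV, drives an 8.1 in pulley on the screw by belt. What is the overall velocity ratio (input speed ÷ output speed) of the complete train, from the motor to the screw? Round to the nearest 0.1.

Each stage contributes driven/driver: belt 33/13 = 2.5385, gear mesh 122/45 = 2.7111, gear mesh 94/28 = 3.3571, belt 8.1/3.3 = 2.4545.
Overall: 2.5385 × 2.7111 × 3.3571 × 2.4545 = 56.71.

56.7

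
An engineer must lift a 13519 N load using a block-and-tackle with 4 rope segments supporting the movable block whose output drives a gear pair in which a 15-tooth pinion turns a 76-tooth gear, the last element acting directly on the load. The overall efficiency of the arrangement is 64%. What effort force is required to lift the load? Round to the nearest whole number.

1042 N

Block-and-tackle MA = number of supporting rope parts = 4.
Gear pair MA = 76/15 = 5.0667.
Combined ideal MA = 4 × 5.0667 = 20.267.
Actual MA = 20.267 × 0.64 = 12.971.
Effort = load / actual MA = 13519 / 12.971 = 1042.3 N.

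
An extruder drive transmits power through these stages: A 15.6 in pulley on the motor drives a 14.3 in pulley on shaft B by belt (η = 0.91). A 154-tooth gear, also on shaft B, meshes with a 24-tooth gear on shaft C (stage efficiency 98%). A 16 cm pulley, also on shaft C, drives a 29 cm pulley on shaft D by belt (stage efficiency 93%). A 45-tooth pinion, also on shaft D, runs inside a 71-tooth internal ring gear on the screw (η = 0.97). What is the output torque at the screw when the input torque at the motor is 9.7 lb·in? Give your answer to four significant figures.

3.188 lb·in

belt 14.3/15.6 = 0.91667 → τ = 9.7·0.91667·0.91 = 8.0914 lb·in
gear mesh 24/154 = 0.15584 → τ = 8.0914·0.15584·0.98 = 1.2358 lb·in
belt 29/16 = 1.8125 → τ = 1.2358·1.8125·0.93 = 2.0831 lb·in
internal gear 71/45 = 1.5778 → τ = 2.0831·1.5778·0.97 = 3.188 lb·in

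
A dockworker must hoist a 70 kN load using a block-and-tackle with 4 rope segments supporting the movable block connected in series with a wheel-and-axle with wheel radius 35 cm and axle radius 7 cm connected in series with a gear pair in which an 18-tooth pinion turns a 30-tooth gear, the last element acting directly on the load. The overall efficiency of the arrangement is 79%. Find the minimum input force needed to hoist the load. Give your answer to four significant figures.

Block-and-tackle MA = number of supporting rope parts = 4.
Wheel-and-axle MA = R/r = 35/7 = 5.
Gear pair MA = 30/18 = 1.6667.
Combined ideal MA = 4 × 5 × 1.6667 = 33.333.
Actual MA = 33.333 × 0.79 = 26.333.
Effort = load / actual MA = 70 / 26.333 = 2.6582 kN.

2.658 kN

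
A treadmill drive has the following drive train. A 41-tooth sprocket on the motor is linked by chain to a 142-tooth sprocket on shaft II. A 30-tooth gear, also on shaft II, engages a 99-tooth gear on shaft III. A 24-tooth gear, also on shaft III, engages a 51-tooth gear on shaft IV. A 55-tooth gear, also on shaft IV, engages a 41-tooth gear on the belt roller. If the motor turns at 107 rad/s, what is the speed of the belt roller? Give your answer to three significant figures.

5.91 rad/s

the motor → shaft II (chain, 142/41): 107 ÷ 3.4634 = 30.894 rad/s
shaft II → shaft III (gear mesh, 99/30): 30.894 ÷ 3.3 = 9.3619 rad/s
shaft III → shaft IV (gear mesh, 51/24): 9.3619 ÷ 2.125 = 4.4056 rad/s
shaft IV → the belt roller (gear mesh, 41/55): 4.4056 ÷ 0.74545 = 5.91 rad/s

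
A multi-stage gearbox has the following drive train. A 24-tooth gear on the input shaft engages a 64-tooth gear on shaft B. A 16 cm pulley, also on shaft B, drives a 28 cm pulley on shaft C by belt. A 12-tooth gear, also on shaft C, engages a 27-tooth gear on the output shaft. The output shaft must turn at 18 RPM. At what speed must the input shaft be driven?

189 RPM

Overall ratio R = 2.6667 × 1.75 × 2.25 = 10.5.
Required input speed = output speed × R = 18 × 10.5 = 189 RPM.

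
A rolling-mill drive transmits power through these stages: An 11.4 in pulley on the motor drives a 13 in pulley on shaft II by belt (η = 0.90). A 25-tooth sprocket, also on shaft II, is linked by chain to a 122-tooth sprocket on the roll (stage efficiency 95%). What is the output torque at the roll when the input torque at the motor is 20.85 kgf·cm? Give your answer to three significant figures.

Belt: ratio = 13/11.4 = 1.1404; torque at shaft II = 20.85 × 1.1404 × 0.90 = 21.399 kgf·cm.
Chain: ratio = 122/25 = 4.88; torque at the roll = 21.399 × 4.88 × 0.95 = 99.204 kgf·cm.

99.2 kgf·cm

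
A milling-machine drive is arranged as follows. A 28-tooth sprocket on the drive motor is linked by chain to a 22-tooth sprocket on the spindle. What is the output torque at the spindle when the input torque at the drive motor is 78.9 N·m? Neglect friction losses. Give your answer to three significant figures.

62.0 N·m

Chain: ratio = 22/28 = 0.78571; torque at the spindle = 78.9 × 0.78571 = 61.993 N·m.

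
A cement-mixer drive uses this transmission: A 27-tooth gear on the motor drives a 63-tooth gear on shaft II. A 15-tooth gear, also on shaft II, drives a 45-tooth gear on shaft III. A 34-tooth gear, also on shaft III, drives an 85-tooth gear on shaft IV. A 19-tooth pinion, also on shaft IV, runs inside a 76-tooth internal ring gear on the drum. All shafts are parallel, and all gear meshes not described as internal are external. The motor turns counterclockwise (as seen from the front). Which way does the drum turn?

the motor → shaft II: external mesh, 1 reversal → CW.
shaft II → shaft III: external mesh, 1 reversal → CCW.
shaft III → shaft IV: external mesh, 1 reversal → CW.
shaft IV → the drum: internal mesh, same direction → CW.
3 reversals in total — an odd number — so the drum turns opposite to the motor.

clockwise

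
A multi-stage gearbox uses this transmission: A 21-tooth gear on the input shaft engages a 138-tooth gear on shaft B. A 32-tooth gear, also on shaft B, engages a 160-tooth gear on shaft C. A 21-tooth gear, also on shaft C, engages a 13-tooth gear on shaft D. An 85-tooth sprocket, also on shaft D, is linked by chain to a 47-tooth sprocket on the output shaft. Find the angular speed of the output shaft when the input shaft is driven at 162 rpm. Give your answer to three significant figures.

14.4 rpm

gear mesh 138/21 = 6.5714 → 162/6.5714 = 24.652 rpm
gear mesh 160/32 = 5 → 24.652/5 = 4.9304 rpm
gear mesh 13/21 = 0.61905 → 4.9304/0.61905 = 7.9645 rpm
chain 47/85 = 0.55294 → 7.9645/0.55294 = 14.404 rpm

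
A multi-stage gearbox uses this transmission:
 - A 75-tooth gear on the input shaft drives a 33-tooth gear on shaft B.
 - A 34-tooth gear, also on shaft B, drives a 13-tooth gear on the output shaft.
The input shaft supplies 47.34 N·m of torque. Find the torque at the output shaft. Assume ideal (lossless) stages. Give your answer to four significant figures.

Gear mesh: ratio = 33/75 = 0.44; torque at shaft B = 47.34 × 0.44 = 20.83 N·m.
Gear mesh: ratio = 13/34 = 0.38235; torque at the output shaft = 20.83 × 0.38235 = 7.9643 N·m.

7.964 N·m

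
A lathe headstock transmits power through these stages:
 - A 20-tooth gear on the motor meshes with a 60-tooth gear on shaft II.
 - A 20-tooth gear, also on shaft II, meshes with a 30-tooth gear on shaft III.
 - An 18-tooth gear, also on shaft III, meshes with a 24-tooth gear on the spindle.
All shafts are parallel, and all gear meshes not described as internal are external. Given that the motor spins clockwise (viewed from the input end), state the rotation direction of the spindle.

counterclockwise

the motor → shaft II: external mesh, 1 reversal → CCW.
shaft II → shaft III: external mesh, 1 reversal → CW.
shaft III → the spindle: external mesh, 1 reversal → CCW.
3 reversals in total — an odd number — so the spindle turns opposite to the motor.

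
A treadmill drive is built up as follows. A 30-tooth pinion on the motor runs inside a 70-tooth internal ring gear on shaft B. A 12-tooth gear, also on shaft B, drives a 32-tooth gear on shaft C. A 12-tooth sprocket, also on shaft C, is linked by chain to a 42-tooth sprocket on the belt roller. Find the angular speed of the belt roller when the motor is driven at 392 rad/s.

18 rad/s

the motor → shaft B (internal gear, 70/30): 392 ÷ 2.3333 = 168 rad/s
shaft B → shaft C (gear mesh, 32/12): 168 ÷ 2.6667 = 63 rad/s
shaft C → the belt roller (chain, 42/12): 63 ÷ 3.5 = 18 rad/s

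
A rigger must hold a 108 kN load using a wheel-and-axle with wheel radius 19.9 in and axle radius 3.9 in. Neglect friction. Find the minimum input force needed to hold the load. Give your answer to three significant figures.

Wheel-and-axle MA = R/r = 19.9/3.9 = 5.1026.
Effort = load / MA = 108 / 5.1026 = 21.166 kN.

21.2 kN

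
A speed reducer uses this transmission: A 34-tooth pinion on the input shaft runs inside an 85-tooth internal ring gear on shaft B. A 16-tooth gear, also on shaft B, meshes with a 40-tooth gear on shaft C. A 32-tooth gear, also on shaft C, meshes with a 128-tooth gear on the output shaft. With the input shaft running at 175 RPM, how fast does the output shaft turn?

internal gear 85/34 = 2.5 → 175/2.5 = 70 RPM
gear mesh 40/16 = 2.5 → 70/2.5 = 28 RPM
gear mesh 128/32 = 4 → 28/4 = 7 RPM

7 RPM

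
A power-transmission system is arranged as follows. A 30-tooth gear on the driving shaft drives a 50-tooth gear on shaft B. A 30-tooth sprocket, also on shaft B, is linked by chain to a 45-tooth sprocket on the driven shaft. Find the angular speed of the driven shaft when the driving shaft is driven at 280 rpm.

the driving shaft → shaft B (gear mesh, 50/30): 280 ÷ 1.6667 = 168 rpm
shaft B → the driven shaft (chain, 45/30): 168 ÷ 1.5 = 112 rpm

112 rpm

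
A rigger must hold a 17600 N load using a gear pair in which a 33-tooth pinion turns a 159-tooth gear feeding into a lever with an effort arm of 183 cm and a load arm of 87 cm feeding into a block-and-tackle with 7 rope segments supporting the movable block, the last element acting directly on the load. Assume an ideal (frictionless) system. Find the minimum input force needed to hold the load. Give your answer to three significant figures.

Gear pair MA = 159/33 = 4.8182.
Lever MA = effort arm / load arm = 183/87 = 2.1034.
Block-and-tackle MA = number of supporting rope parts = 7.
Combined ideal MA = 4.8182 × 2.1034 × 7 = 70.944.
Effort = load / MA = 17600 / 70.944 = 248.08 N.

248 N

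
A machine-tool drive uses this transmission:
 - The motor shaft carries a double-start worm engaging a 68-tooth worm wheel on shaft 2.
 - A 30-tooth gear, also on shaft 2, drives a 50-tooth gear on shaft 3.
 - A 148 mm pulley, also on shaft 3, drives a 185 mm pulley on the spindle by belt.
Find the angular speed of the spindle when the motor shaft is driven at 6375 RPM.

worm 68/2 = 34 → 6375/34 = 187.5 RPM
gear mesh 50/30 = 1.6667 → 187.5/1.6667 = 112.5 RPM
belt 185/148 = 1.25 → 112.5/1.25 = 90 RPM

90 RPM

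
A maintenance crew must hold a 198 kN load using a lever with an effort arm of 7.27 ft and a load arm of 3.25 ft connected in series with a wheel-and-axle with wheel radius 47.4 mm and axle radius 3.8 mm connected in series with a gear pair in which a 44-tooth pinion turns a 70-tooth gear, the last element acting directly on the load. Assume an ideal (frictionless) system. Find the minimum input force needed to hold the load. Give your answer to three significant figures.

4.46 kN

Lever MA = effort arm / load arm = 7.27/3.25 = 2.2369.
Wheel-and-axle MA = R/r = 47.4/3.8 = 12.474.
Gear pair MA = 70/44 = 1.5909.
Combined ideal MA = 2.2369 × 12.474 × 1.5909 = 44.391.
Effort = load / MA = 198 / 44.391 = 4.4604 kN.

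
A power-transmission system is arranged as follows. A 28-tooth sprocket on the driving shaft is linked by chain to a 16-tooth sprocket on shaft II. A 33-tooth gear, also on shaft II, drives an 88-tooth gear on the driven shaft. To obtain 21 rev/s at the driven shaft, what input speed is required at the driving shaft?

Overall ratio R = 0.57143 × 2.6667 = 1.5238.
Required input speed = output speed × R = 21 × 1.5238 = 32 rev/s.

32 rev/s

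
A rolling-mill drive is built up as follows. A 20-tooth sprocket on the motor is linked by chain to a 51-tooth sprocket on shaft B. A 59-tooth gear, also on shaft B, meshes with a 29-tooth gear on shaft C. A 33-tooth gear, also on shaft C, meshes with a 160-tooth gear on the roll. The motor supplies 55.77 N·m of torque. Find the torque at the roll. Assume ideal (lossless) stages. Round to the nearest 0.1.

After the chain (51/20): 55.77 × 2.55 = 142.21 N·m
After the gear mesh (29/59): 142.21 × 0.49153 = 69.902 N·m
After the gear mesh (160/33): 69.902 × 4.8485 = 338.92 N·m

338.9 N·m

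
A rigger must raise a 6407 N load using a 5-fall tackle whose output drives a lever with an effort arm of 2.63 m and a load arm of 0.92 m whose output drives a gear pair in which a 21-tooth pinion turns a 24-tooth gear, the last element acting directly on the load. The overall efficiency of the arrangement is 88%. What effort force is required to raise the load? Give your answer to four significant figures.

Block-and-tackle MA = number of supporting rope parts = 5.
Lever MA = effort arm / load arm = 2.63/0.92 = 2.8587.
Gear pair MA = 24/21 = 1.1429.
Combined ideal MA = 5 × 2.8587 × 1.1429 = 16.335.
Actual MA = 16.335 × 0.88 = 14.375.
Effort = load / actual MA = 6407 / 14.375 = 445.7 N.

445.7 N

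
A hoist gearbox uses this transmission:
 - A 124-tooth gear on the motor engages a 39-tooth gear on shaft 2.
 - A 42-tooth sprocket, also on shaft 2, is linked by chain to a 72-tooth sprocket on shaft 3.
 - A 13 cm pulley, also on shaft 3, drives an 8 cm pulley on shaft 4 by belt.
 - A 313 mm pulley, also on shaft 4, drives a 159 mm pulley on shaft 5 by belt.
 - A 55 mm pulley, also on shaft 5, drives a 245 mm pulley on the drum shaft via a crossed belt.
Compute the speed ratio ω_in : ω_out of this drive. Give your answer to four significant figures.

0.7508

Each stage contributes driven/driver: gear mesh 39/124 = 0.31452, chain 72/42 = 1.7143, belt 8/13 = 0.61538, belt 159/313 = 0.50799, belt 245/55 = 4.4545.
Overall: 0.31452 × 1.7143 × 0.61538 × 0.50799 × 4.4545 = 0.75081.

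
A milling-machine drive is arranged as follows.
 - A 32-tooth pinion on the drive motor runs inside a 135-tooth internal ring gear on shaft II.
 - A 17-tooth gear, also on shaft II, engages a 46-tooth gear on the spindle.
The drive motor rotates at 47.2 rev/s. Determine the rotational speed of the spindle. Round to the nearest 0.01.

4.13 rev/s

the drive motor → shaft II (internal gear, 135/32): 47.2 ÷ 4.2188 = 11.188 rev/s
shaft II → the spindle (gear mesh, 46/17): 11.188 ÷ 2.7059 = 4.1348 rev/s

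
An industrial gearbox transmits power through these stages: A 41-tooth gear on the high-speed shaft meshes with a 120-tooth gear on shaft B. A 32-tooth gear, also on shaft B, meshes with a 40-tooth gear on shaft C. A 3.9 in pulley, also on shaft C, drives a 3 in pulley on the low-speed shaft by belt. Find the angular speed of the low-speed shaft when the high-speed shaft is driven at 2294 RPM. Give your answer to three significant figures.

815 RPM

Gear mesh: ratio = 120/41 = 2.9268, so shaft B turns at 2294 / 2.9268 = 783.78 RPM.
Gear mesh: ratio = 40/32 = 1.25, so shaft C turns at 783.78 / 1.25 = 627.03 RPM.
Belt: ratio = 3/3.9 = 0.76923, so the low-speed shaft turns at 627.03 / 0.76923 = 815.13 RPM.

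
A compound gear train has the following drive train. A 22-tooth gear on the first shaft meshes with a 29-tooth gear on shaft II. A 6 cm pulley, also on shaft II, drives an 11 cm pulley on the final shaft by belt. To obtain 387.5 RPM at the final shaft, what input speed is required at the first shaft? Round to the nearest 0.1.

936.5 RPM

Overall ratio R = 1.3182 × 1.8333 = 2.4167.
Required input speed = output speed × R = 387.5 × 2.4167 = 936.46 RPM.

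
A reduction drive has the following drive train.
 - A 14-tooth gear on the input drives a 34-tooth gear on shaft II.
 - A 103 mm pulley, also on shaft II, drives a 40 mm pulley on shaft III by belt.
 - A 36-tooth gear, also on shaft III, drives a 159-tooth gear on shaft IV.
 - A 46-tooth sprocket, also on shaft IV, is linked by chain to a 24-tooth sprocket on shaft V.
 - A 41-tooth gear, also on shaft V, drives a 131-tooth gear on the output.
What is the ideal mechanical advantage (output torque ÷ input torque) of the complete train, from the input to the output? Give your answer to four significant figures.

Each stage contributes driven/driver: gear mesh 34/14 = 2.4286, belt 40/103 = 0.38835, gear mesh 159/36 = 4.4167, chain 24/46 = 0.52174, gear mesh 131/41 = 3.1951.
Overall: 2.4286 × 0.38835 × 4.4167 × 0.52174 × 3.1951 = 6.944.

6.944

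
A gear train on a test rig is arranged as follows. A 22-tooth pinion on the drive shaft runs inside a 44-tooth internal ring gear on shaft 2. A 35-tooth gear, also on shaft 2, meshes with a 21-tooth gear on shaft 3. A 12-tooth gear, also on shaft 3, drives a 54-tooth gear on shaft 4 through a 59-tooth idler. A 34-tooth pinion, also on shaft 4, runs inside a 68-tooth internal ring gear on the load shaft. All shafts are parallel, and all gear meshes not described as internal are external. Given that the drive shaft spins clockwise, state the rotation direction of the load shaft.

the drive shaft → shaft 2: internal mesh, same direction → CW.
shaft 2 → shaft 3: external mesh, 1 reversal → CCW.
shaft 3 → shaft 4: driver → idler → driven is 2 external meshes, 2 reversals → CCW.
shaft 4 → the load shaft: internal mesh, same direction → CCW.
3 reversals in total — an odd number — so the load shaft turns opposite to the drive shaft.

anticlockwise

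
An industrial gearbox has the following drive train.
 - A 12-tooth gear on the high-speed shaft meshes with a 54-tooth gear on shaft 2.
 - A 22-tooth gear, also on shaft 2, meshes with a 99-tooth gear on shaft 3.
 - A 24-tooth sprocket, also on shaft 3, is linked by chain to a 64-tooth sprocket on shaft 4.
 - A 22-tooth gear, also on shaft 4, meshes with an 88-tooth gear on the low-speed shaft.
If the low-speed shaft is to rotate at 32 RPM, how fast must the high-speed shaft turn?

Overall ratio R = 4.5 × 4.5 × 2.6667 × 4 = 216.
Required input speed = output speed × R = 32 × 216 = 6912 RPM.

6912 RPM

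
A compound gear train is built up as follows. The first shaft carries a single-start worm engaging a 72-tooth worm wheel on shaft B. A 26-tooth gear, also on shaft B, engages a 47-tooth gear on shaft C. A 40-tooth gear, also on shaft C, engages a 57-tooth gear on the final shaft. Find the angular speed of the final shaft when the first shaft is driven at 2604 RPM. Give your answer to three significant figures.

14.0 RPM

the first shaft → shaft B (worm, 72/1): 2604 ÷ 72 = 36.167 RPM
shaft B → shaft C (gear mesh, 47/26): 36.167 ÷ 1.8077 = 20.007 RPM
shaft C → the final shaft (gear mesh, 57/40): 20.007 ÷ 1.425 = 14.04 RPM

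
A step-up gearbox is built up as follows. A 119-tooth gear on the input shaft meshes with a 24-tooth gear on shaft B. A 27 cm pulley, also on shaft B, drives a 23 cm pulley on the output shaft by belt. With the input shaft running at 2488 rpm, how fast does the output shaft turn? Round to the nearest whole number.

14482 rpm

the input shaft → shaft B (gear mesh, 24/119): 2488 ÷ 0.20168 = 12336 rpm
shaft B → the output shaft (belt, 23/27): 12336 ÷ 0.85185 = 14482 rpm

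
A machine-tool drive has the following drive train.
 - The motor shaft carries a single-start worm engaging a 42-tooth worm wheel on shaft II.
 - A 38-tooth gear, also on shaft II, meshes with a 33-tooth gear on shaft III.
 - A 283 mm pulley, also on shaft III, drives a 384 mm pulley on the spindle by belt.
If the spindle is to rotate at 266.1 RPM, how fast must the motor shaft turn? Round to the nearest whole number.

13170 RPM

Overall ratio R = 42 × 0.86842 × 1.3569 = 49.491.
Required input speed = output speed × R = 266.1 × 49.491 = 13170 RPM.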